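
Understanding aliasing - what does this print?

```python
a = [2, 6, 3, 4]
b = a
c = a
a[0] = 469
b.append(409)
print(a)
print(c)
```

Key concept: multiple aliases.
Step by step:
`a = [2, 6, 3, 4]` → a = [2, 6, 3, 4]
`b = a` → b = [2, 6, 3, 4] (same object as a)
`c = a` → c = [2, 6, 3, 4] (same object as a, b)
`a[0] = 469` → a = [469, 6, 3, 4] (same object as b, c); b = [469, 6, 3, 4] (same object as a, c); c = [469, 6, 3, 4] (same object as a, b)
`b.append(409)` → a = [469, 6, 3, 4, 409] (same object as b, c); b = [469, 6, 3, 4, 409] (same object as a, c); c = [469, 6, 3, 4, 409] (same object as a, b)
`print(a)` → prints [469, 6, 3, 4, 409]
`print(c)` → prints [469, 6, 3, 4, 409]

Answer:
[469, 6, 3, 4, 409]
[469, 6, 3, 4, 409]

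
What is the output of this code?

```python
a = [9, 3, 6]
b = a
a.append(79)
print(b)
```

Key concept: basic list aliasing.
Step by step:
`a = [9, 3, 6]` → a = [9, 3, 6]
`b = a` → b = [9, 3, 6] (same object as a)
`a.append(79)` → a = [9, 3, 6, 79] (same object as b); b = [9, 3, 6, 79] (same object as a)
`print(b)` → prints [9, 3, 6, 79]

Answer: [9, 3, 6, 79]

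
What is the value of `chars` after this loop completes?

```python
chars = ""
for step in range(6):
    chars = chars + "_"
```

Repeat '_' 6 times
`chars` takes the values: "" → "_" → "__" → "___" → "____" → "_____" → "______"

Answer: "______"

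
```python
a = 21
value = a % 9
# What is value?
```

Trace:
`a = 21` → a = 21
`value = a % 9` → value = 3
So value = 3

Answer: 3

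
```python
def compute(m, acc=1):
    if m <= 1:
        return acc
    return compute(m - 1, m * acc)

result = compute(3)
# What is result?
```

Accumulator trace (n, acc): (3, 1) -> (2, 3) -> (1, 6) -> return 6

Answer: 6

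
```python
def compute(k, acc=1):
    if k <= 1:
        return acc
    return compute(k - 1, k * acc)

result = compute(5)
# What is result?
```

Accumulator trace (n, acc): (5, 1) -> (4, 5) -> (3, 20) -> (2, 60) -> (1, 120) -> return 120

Answer: 120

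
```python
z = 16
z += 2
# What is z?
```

Trace:
`z = 16` → z = 16
`z += 2` → z = 18
So z = 18

Answer: 18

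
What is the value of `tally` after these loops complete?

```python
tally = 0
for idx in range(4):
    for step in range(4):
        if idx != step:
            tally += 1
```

4² - 4 (exclude diagonal)
`tally` takes the values: 0 → 1 → 2 → 3 → 4 → 5 → 6 → 7 → 8 → 9 → 10 → 11 → 12

Answer: 12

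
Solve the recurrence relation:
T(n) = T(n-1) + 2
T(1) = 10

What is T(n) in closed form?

Unrolling: T(n) = T(1) + 2·(n-1) = 10 + 2(n-1) = 2n + 8.

Answer: T(n) = 2n + 8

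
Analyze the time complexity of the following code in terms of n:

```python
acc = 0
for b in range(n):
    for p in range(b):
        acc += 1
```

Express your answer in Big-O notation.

Each loop level contributes: n × n. Multiplying the contributions gives O(n^2).

Answer: O(n^2)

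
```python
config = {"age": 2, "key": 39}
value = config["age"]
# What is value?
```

Trace:
`config = {"age": 2, "key": 39}` → config = {'age': 2, 'key': 39}
`value = config["age"]` → value = 2
So value = 2

Answer: 2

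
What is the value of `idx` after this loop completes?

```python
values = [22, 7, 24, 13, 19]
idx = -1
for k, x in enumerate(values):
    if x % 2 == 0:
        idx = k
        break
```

First even number index in [22, 7, 24, 13, 19]
`idx` takes the values: -1 → 0

Answer: 0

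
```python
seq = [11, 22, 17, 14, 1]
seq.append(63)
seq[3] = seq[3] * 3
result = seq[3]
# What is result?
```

Trace:
`seq = [11, 22, 17, 14, 1]` → seq = [11, 22, 17, 14, 1]
`seq.append(63)` → seq = [11, 22, 17, 14, 1, 63]
`seq[3] = seq[3] * 3` → seq = [11, 22, 17, 42, 1, 63]
`result = seq[3]` → result = 42
So result = 42

Answer: 42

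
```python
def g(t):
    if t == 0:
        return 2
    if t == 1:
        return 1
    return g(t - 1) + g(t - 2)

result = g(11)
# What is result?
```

Build up from base cases: g(0)=2, g(1)=1, g(2)=3, g(3)=4, g(4)=7, g(5)=11, g(6)=18, ..., g(11)=199

Answer: 199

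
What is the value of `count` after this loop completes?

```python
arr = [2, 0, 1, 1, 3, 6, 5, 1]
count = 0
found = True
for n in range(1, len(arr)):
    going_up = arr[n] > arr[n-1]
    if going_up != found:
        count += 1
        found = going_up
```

Count direction changes in [2, 0, 1, 1, 3, 6, 5, 1]
`count` takes the values: 0 → 1 → 2 → 3 → 4 → 5

Answer: 5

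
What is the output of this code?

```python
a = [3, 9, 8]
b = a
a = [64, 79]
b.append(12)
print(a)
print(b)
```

Key concept: rebinding vs mutation: a is rebound to a new list, b still points at the original.
Step by step:
`a = [3, 9, 8]` → a = [3, 9, 8]
`b = a` → b = [3, 9, 8] (same object as a)
`a = [64, 79]` → a = [64, 79]
`b.append(12)` → b = [3, 9, 8, 12]
`print(a)` → prints [64, 79]
`print(b)` → prints [3, 9, 8, 12]

Answer:
[64, 79]
[3, 9, 8, 12]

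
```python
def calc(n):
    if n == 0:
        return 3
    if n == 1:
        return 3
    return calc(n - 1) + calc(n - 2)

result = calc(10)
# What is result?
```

Build up from base cases: calc(0)=3, calc(1)=3, calc(2)=6, calc(3)=9, calc(4)=15, calc(5)=24, calc(6)=39, ..., calc(10)=267

Answer: 267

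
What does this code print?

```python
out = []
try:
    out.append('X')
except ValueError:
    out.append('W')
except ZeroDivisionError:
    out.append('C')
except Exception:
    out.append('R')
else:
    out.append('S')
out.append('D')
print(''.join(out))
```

Execution trace: 'X' (try body, no exception) → 'S' (else) → 'D' (after the try/except). Output: XSD

Answer: XSD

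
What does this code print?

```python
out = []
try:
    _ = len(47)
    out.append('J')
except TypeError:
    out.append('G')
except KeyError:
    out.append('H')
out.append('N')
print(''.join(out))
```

Execution trace: 'G' (except TypeError) → 'N' (after the try/except). Output: GN

Answer: GN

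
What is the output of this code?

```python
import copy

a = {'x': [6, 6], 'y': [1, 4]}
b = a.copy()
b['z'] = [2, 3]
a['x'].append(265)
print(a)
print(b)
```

Key concept: shallow copy of dict with mutable values.
Step by step:
`a = {'x': [6, 6], 'y': [1, 4]}` → a = {'x': [6, 6], 'y': [1, 4]}
`b = a.copy()` → b = {'x': [6, 6], 'y': [1, 4]}
`b['z'] = [2, 3]` → b = {'x': [6, 6], 'y': [1, 4], 'z': [2, 3]}
`a['x'].append(265)` → a = {'x': [6, 6, 265], 'y': [1, 4]}; b = {'x': [6, 6, 265], 'y': [1, 4], 'z': [2, 3]}
`print(a)` → prints {'x': [6, 6, 265], 'y': [1, 4]}
`print(b)` → prints {'x': [6, 6, 265], 'y': [1, 4], 'z': [2, 3]}

Answer:
{'x': [6, 6, 265], 'y': [1, 4]}
{'x': [6, 6, 265], 'y': [1, 4], 'z': [2, 3]}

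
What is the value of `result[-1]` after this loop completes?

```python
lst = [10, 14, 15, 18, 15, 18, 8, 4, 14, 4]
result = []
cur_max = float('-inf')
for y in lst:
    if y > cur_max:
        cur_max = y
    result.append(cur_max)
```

Running max ends at 18
`result` takes the values: [] → [10] → [10, 14] → [10, 14, 15] → [10, 14, 15, 18] → [10, 14, 15, 18, 18] → [10, 14, 15, 18, 18, 18] → [10, 14, 15, 18, 18, 18, 18] → [10, 14, 15, 18, 18, 18, 18, 18] → [10, 14, 15, 18, 18, 18, 18, 18, 18] → [10, 14, 15, 18, 18, 18, 18, 18, 18, 18]
So `result[-1]` = 18

Answer: 18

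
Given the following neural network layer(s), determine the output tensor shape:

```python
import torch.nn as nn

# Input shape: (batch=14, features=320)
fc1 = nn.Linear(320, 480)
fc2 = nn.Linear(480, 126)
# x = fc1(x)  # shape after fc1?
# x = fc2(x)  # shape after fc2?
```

Input: (14, 320) -> after fc1: (14, 480) -> Output: (14, 126)

Answer: (14, 126)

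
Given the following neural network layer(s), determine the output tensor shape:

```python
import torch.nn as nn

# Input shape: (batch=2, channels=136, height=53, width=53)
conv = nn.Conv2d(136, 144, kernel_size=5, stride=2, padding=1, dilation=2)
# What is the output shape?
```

Input: (2, 136, 53, 53) -> Output: (2, 144, 24, 24)

Answer: (2, 144, 24, 24)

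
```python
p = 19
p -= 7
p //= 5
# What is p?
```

Trace:
`p = 19` → p = 19
`p -= 7` → p = 12
`p //= 5` → p = 2
So p = 2

Answer: 2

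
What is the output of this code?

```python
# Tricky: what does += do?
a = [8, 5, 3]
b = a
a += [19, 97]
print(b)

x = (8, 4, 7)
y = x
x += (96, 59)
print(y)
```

Key concept: += behavior differs for mutable vs immutable.
Step by step:
`a = [8, 5, 3]` → a = [8, 5, 3]
`b = a` → b = [8, 5, 3] (same object as a)
`a += [19, 97]` → a = [8, 5, 3, 19, 97] (same object as b); b = [8, 5, 3, 19, 97] (same object as a)
`print(b)` → prints [8, 5, 3, 19, 97]
`x = (8, 4, 7)` → x = (8, 4, 7)
`y = x` → y = (8, 4, 7)
`x += (96, 59)` → x = (8, 4, 7, 96, 59)
`print(y)` → prints (8, 4, 7)

Answer:
[8, 5, 3, 19, 97]
(8, 4, 7)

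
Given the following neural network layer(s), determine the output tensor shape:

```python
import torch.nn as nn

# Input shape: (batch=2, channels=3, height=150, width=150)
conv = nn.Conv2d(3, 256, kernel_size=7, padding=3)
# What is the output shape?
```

Input: (2, 3, 150, 150) -> Output: (2, 256, 150, 150)

Answer: (2, 256, 150, 150)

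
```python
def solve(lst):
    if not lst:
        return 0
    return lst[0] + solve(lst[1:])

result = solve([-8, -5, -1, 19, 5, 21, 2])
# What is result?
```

(-8) + (-5) + (-1) + 19 + 5 + 21 + 2 + 0 = 33

Answer: 33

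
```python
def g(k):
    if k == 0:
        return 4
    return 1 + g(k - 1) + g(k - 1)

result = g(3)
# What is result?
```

g(k) = 1 + 2·g(k-1), g(0)=4. Closed form: (4+1)·2^3 - 1 = 39.

Answer: 39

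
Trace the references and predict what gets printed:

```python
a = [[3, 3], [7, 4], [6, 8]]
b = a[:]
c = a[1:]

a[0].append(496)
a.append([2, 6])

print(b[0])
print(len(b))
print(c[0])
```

Key concept: slice with nested mutation.
Step by step:
`a = [[3, 3], [7, 4], [6, 8]]` → a = [[3, 3], [7, 4], [6, 8]]
`b = a[:]` → b = [[3, 3], [7, 4], [6, 8]]
`c = a[1:]` → c = [[7, 4], [6, 8]]
`a[0].append(496)` → a = [[3, 3, 496], [7, 4], [6, 8]]; b = [[3, 3, 496], [7, 4], [6, 8]]
`a.append([2, 6])` → a = [[3, 3, 496], [7, 4], [6, 8], [2, 6]]
`print(b[0])` → prints [3, 3, 496]
`print(len(b))` → prints 3
`print(c[0])` → prints [7, 4]

Answer:
[3, 3, 496]
3
[7, 4]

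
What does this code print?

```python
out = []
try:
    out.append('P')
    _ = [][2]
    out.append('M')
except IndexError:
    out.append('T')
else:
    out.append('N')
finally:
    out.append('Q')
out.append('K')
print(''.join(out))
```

Execution trace: 'P' (try body) → 'T' (except IndexError) → 'Q' (finally) → 'K' (after the try/except). Output: PTQK

Answer: PTQK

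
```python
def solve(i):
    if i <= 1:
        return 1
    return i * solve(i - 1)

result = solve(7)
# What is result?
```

solve(7) = 7 * 6 * 5 * 4 * 3 * 2 * 1 = 5040

Answer: 5040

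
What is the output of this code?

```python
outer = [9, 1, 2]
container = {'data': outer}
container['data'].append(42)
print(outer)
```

Key concept: dict holds reference to list.
Step by step:
`outer = [9, 1, 2]` → outer = [9, 1, 2]
`container = {'data': outer}` → container = {'data': [9, 1, 2]}
`container['data'].append(42)` → outer = [9, 1, 2, 42]; container = {'data': [9, 1, 2, 42]}
`print(outer)` → prints [9, 1, 2, 42]

Answer: [9, 1, 2, 42]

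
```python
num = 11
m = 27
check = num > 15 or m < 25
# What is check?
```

Trace:
`num = 11` → num = 11
`m = 27` → m = 27
`check = num > 15 or m < 25` → check = False
So check = False

Answer: False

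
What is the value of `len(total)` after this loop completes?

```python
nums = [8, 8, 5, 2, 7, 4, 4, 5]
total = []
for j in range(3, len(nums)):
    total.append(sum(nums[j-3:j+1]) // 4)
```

Number of 4-element averages
`total` takes the values: [] → [5] → [5, 5] → [5, 5, 4] → [5, 5, 4, 4] → [5, 5, 4, 4, 5]
So `len(total)` = 5

Answer: 5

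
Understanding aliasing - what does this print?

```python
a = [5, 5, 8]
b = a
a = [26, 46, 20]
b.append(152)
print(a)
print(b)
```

Key concept: rebinding vs mutation: a is rebound to a new list, b still points at the original.
Step by step:
`a = [5, 5, 8]` → a = [5, 5, 8]
`b = a` → b = [5, 5, 8] (same object as a)
`a = [26, 46, 20]` → a = [26, 46, 20]
`b.append(152)` → b = [5, 5, 8, 152]
`print(a)` → prints [26, 46, 20]
`print(b)` → prints [5, 5, 8, 152]

Answer:
[26, 46, 20]
[5, 5, 8, 152]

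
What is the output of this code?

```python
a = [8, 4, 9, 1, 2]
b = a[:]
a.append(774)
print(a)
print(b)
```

Key concept: slice [:] creates copy.
Step by step:
`a = [8, 4, 9, 1, 2]` → a = [8, 4, 9, 1, 2]
`b = a[:]` → b = [8, 4, 9, 1, 2]
`a.append(774)` → a = [8, 4, 9, 1, 2, 774]
`print(a)` → prints [8, 4, 9, 1, 2, 774]
`print(b)` → prints [8, 4, 9, 1, 2]

Answer:
[8, 4, 9, 1, 2, 774]
[8, 4, 9, 1, 2]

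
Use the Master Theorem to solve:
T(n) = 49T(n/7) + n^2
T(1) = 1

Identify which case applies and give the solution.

a=49, b=7, f(n)=n^2. log_7(49) = 2. Since c=2 = 2, Case 2 applies: T(n) = Θ(n^log_b(a) · log n) = O(n^2 log n).

Answer: O(n^2 log n) - Case 2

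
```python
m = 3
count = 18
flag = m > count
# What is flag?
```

Trace:
`m = 3` → m = 3
`count = 18` → count = 18
`flag = m > count` → flag = False
So flag = False

Answer: False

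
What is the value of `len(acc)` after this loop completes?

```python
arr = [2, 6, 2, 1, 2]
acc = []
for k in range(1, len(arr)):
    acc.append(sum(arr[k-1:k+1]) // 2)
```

Number of 2-element averages
`acc` takes the values: [] → [4] → [4, 4] → [4, 4, 1] → [4, 4, 1, 1]
So `len(acc)` = 4

Answer: 4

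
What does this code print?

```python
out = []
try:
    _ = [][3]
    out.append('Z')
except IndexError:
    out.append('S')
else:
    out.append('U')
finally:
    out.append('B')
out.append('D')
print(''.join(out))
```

Execution trace: 'S' (except IndexError) → 'B' (finally) → 'D' (after the try/except). Output: SBD

Answer: SBD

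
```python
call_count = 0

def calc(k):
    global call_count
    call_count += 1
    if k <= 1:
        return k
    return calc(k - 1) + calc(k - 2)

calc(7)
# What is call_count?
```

Calls(k) = 1 + Calls(k-1) + Calls(k-2); Calls(0)=Calls(1)=1. For k=7 this gives 41.

Answer: 41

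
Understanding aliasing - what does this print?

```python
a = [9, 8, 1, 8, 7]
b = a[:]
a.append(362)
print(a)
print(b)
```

Key concept: slice [:] creates copy.
Step by step:
`a = [9, 8, 1, 8, 7]` → a = [9, 8, 1, 8, 7]
`b = a[:]` → b = [9, 8, 1, 8, 7]
`a.append(362)` → a = [9, 8, 1, 8, 7, 362]
`print(a)` → prints [9, 8, 1, 8, 7, 362]
`print(b)` → prints [9, 8, 1, 8, 7]

Answer:
[9, 8, 1, 8, 7, 362]
[9, 8, 1, 8, 7]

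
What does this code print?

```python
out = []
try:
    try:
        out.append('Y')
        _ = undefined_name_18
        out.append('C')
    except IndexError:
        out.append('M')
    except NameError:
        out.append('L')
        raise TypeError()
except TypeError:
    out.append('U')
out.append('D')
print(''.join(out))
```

Execution trace: 'Y' (inner try body) → 'L' (inner except NameError) → 'U' (outer except TypeError) → 'D' (after the try/except). Output: YLUD

Answer: YLUD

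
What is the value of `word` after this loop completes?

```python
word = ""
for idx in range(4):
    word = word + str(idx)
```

Concatenate digits 0 to 3
`word` takes the values: "" → "0" → "01" → "012" → "0123"

Answer: "0123"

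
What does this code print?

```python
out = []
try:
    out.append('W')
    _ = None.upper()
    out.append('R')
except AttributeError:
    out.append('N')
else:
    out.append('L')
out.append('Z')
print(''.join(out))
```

Execution trace: 'W' (try body) → 'N' (except AttributeError) → 'Z' (after the try/except). Output: WNZ

Answer: WNZ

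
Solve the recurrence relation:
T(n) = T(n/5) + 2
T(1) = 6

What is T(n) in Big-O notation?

Each step divides n by 5 and adds 2. After log_5(n) steps we reach T(1)=6. So T(n) = 2·log_5(n) + 6 = O(log n).

Answer: O(log n)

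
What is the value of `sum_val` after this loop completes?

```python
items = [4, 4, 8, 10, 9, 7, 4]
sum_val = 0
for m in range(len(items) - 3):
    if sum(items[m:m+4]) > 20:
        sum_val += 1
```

Count windows with sum > 20
`sum_val` takes the values: 0 → 1 → 2 → 3 → 4

Answer: 4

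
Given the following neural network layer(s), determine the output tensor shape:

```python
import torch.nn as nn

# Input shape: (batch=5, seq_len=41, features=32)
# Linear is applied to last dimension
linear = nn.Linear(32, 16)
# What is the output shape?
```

Input: (5, 41, 32) -> Output: (5, 41, 16)

Answer: (5, 41, 16)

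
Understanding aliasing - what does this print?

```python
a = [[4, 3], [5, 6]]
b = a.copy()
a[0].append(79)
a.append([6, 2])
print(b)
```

Key concept: shallow copy with nested lists.
Step by step:
`a = [[4, 3], [5, 6]]` → a = [[4, 3], [5, 6]]
`b = a.copy()` → b = [[4, 3], [5, 6]]
`a[0].append(79)` → a = [[4, 3, 79], [5, 6]]; b = [[4, 3, 79], [5, 6]]
`a.append([6, 2])` → a = [[4, 3, 79], [5, 6], [6, 2]]
`print(b)` → prints [[4, 3, 79], [5, 6]]

Answer: [[4, 3, 79], [5, 6]]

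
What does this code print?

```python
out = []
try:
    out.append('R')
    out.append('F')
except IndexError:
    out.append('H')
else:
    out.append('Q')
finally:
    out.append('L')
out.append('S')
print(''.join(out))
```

Execution trace: 'R' (try body) → 'F' (try body, no exception) → 'Q' (else) → 'L' (finally) → 'S' (after the try/except). Output: RFQLS

Answer: RFQLS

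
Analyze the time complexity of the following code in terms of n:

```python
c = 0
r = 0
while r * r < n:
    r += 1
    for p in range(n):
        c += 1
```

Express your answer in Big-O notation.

Each loop level contributes: √n × n. Multiplying the contributions gives O(n√n).

Answer: O(n√n)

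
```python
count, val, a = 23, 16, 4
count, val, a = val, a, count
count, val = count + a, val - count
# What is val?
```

Trace:
`count, val, a = 23, 16, 4` → count = 23; val = 16; a = 4
`count, val, a = val, a, count` → count = 16; val = 4; a = 23
`count, val = count + a, val - count` → count = 39; val = -12
So val = -12

Answer: -12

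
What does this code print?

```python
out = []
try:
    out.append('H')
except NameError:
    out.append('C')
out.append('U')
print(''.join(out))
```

Execution trace: 'H' (try body, no exception) → 'U' (after the try/except). Output: HU

Answer: HU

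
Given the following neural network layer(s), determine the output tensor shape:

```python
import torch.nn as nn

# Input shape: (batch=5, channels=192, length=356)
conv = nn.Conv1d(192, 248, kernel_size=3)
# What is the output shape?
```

Input: (5, 192, 356) -> Output: (5, 248, 354)

Answer: (5, 248, 354)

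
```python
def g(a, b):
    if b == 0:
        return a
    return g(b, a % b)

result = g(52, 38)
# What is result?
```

g(52, 38) -> g(38, 14) -> g(14, 10) -> g(10, 4) -> g(4, 2) -> g(2, 0) -> 2

Answer: 2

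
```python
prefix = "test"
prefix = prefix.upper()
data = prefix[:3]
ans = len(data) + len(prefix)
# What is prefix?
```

Trace:
`prefix = "test"` → prefix = 'test'
`prefix = prefix.upper()` → prefix = 'TEST'
`data = prefix[:3]` → data = 'TES'
`ans = len(data) + len(prefix)` → ans = 7
So prefix = 'TEST'

Answer: 'TEST'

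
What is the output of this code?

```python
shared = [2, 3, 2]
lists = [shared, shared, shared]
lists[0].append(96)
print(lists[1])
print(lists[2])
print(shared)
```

Key concept: list of same reference.
Step by step:
`shared = [2, 3, 2]` → shared = [2, 3, 2]
`lists = [shared, shared, shared]` → lists = [[2, 3, 2], [2, 3, 2], [2, 3, 2]]
`lists[0].append(96)` → shared = [2, 3, 2, 96]; lists = [[2, 3, 2, 96], [2, 3, 2, 96], [2, 3, 2, 96]]
`print(lists[1])` → prints [2, 3, 2, 96]
`print(lists[2])` → prints [2, 3, 2, 96]
`print(shared)` → prints [2, 3, 2, 96]

Answer:
[2, 3, 2, 96]
[2, 3, 2, 96]
[2, 3, 2, 96]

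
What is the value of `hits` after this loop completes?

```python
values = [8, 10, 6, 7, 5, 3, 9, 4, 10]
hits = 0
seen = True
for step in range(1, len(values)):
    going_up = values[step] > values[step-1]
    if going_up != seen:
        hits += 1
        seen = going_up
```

Count direction changes in [8, 10, 6, 7, 5, 3, 9, 4, 10]
`hits` takes the values: 0 → 1 → 2 → 3 → 4 → 5 → 6

Answer: 6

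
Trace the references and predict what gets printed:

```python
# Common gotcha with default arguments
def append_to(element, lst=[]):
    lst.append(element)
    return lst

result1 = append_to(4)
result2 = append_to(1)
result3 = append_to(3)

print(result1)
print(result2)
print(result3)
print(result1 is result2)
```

Key concept: mutable default argument gotcha.
Step by step:
`result1 = append_to(4)` → result1 = [4]
`result2 = append_to(1)` → result1 = [4, 1] (same object as result2); result2 = [4, 1] (same object as result1)
`result3 = append_to(3)` → result1 = [4, 1, 3] (same object as result2, result3); result2 = [4, 1, 3] (same object as result1, result3); result3 = [4, 1, 3] (same object as result1, result2)
`print(result1)` → prints [4, 1, 3]
`print(result2)` → prints [4, 1, 3]
`print(result3)` → prints [4, 1, 3]
`print(result1 is result2)` → prints True

Answer:
[4, 1, 3]
[4, 1, 3]
[4, 1, 3]
True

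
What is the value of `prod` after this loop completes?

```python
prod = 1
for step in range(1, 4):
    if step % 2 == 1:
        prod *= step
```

Product of odd numbers 1 to 3
`prod` takes the values: 1 → 3

Answer: 3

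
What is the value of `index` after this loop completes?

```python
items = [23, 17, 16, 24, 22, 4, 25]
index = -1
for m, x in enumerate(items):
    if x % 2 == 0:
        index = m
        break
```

First even number index in [23, 17, 16, 24, 22, 4, 25]
`index` takes the values: -1 → 2

Answer: 2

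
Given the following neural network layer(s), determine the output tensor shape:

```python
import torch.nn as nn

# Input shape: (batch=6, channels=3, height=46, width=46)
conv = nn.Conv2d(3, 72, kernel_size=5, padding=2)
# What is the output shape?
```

Input: (6, 3, 46, 46) -> Output: (6, 72, 46, 46)

Answer: (6, 72, 46, 46)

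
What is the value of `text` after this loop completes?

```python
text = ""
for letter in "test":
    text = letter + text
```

Reverse 'test'
`text` takes the values: "" → "t" → "et" → "set" → "tset"

Answer: "tset"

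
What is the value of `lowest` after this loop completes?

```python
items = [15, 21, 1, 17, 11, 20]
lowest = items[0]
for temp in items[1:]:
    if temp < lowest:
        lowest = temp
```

Minimum of [15, 21, 1, 17, 11, 20]
`lowest` takes the values: 15 → 1

Answer: 1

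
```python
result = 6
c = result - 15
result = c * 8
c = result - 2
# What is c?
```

Trace:
`result = 6` → result = 6
`c = result - 15` → c = -9
`result = c * 8` → result = -72
`c = result - 2` → c = -74
So c = -74

Answer: -74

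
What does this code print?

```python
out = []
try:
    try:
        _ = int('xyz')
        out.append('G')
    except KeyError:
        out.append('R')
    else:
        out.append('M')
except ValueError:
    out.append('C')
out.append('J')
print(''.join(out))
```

Execution trace: 'C' (outer except ValueError) → 'J' (after the try/except). Output: CJ

Answer: CJ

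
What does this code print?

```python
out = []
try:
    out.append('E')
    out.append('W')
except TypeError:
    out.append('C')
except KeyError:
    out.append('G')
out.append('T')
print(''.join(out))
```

Execution trace: 'E' (try body) → 'W' (try body, no exception) → 'T' (after the try/except). Output: EWT

Answer: EWT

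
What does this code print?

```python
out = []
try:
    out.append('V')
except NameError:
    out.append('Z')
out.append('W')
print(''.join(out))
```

Execution trace: 'V' (try body, no exception) → 'W' (after the try/except). Output: VW

Answer: VW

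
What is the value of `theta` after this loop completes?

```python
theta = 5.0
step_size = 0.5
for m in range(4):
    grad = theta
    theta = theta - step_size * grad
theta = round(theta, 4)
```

Gradient descent: w = 5.0 * (1 - 0.5)^4
`theta` takes the values: 5.0 → 2.5 → 1.25 → 0.625 → 0.3125

Answer: 0.3125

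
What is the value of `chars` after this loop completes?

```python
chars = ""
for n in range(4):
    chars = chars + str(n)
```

Concatenate digits 0 to 3
`chars` takes the values: "" → "0" → "01" → "012" → "0123"

Answer: "0123"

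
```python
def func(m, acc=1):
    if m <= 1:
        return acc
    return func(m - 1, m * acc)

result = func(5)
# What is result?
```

Accumulator trace (n, acc): (5, 1) -> (4, 5) -> (3, 20) -> (2, 60) -> (1, 120) -> return 120

Answer: 120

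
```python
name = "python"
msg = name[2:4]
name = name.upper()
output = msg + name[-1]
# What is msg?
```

Trace:
`name = "python"` → name = 'python'
`msg = name[2:4]` → msg = 'th'
`name = name.upper()` → name = 'PYTHON'
`output = msg + name[-1]` → output = 'thN'
So msg = 'th'

Answer: 'th'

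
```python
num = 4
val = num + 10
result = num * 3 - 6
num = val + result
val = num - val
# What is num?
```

Trace:
`num = 4` → num = 4
`val = num + 10` → val = 14
`result = num * 3 - 6` → result = 6
`num = val + result` → num = 20
`val = num - val` → val = 6
So num = 20

Answer: 20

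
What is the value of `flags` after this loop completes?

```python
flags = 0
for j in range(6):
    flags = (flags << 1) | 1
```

Build 6 consecutive 1-bits: 0b111111
`flags` takes the values: 0 → 1 → 3 → 7 → 15 → 31 → 63

Answer: 63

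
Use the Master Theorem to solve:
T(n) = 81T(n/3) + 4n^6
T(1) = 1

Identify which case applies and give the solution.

a=81, b=3, f(n)=4n^6. log_3(81) = 4. Since c=6 > 4 and the regularity condition holds (81(n/3)^6 = (81/3^6)n^6 with 81/3^6 < 1), Case 3 applies: T(n) = Θ(f(n)) = O(n^6).

Answer: O(n^6) - Case 3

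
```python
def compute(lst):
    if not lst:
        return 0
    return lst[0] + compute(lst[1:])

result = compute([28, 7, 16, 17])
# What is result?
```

28 + 7 + 16 + 17 + 0 = 68

Answer: 68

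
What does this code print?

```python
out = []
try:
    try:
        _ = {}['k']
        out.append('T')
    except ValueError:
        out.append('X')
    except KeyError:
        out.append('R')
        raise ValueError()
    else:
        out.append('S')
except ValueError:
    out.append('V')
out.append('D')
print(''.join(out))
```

Execution trace: 'R' (inner except KeyError) → 'V' (outer except ValueError) → 'D' (after the try/except). Output: RVD

Answer: RVD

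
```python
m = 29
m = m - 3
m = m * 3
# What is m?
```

Trace:
`m = 29` → m = 29
`m = m - 3` → m = 26
`m = m * 3` → m = 78
So m = 78

Answer: 78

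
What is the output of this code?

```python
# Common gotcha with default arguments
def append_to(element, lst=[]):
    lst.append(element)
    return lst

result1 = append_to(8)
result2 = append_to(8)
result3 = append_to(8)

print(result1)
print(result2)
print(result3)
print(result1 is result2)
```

Key concept: mutable default argument gotcha.
Step by step:
`result1 = append_to(8)` → result1 = [8]
`result2 = append_to(8)` → result1 = [8, 8] (same object as result2); result2 = [8, 8] (same object as result1)
`result3 = append_to(8)` → result1 = [8, 8, 8] (same object as result2, result3); result2 = [8, 8, 8] (same object as result1, result3); result3 = [8, 8, 8] (same object as result1, result2)
`print(result1)` → prints [8, 8, 8]
`print(result2)` → prints [8, 8, 8]
`print(result3)` → prints [8, 8, 8]
`print(result1 is result2)` → prints True

Answer:
[8, 8, 8]
[8, 8, 8]
[8, 8, 8]
True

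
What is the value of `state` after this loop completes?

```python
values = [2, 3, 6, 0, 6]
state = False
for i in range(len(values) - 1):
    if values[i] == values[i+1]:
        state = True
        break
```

Check consecutive duplicates in [2, 3, 6, 0, 6]
`state` takes the values: False

Answer: False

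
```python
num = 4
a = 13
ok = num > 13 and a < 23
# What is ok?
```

Trace:
`num = 4` → num = 4
`a = 13` → a = 13
`ok = num > 13 and a < 23` → ok = False
So ok = False

Answer: False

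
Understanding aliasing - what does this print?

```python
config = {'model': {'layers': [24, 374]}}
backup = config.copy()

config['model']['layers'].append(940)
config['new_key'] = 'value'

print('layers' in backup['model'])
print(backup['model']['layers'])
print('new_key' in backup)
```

Key concept: shallow copy gotcha with nested dict.
Step by step:
`config = {'model': {'layers': [24, 374]}}` → config = {'model': {'layers': [24, 374]}}
`backup = config.copy()` → backup = {'model': {'layers': [24, 374]}}
`config['model']['layers'].append(940)` → config = {'model': {'layers': [24, 374, 940]}}; backup = {'model': {'layers': [24, 374, 940]}}
`config['new_key'] = 'value'` → config = {'model': {'layers': [24, 374, 940]}, 'new_key': 'value'}
`print('layers' in backup['model'])` → prints True
`print(backup['model']['layers'])` → prints [24, 374, 940]
`print('new_key' in backup)` → prints False

Answer:
True
[24, 374, 940]
False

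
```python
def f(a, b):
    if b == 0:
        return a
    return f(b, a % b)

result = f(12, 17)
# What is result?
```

f(12, 17) -> f(17, 12) -> f(12, 5) -> f(5, 2) -> f(2, 1) -> f(1, 0) -> 1

Answer: 1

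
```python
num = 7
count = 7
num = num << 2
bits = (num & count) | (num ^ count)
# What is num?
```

Trace:
`num = 7` → num = 7
`count = 7` → count = 7
`num = num << 2` → num = 28
`bits = (num & count) | (num ^ count)` → bits = 31
So num = 28

Answer: 28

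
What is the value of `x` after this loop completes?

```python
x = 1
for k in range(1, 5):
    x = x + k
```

Start at 1, add 1 through 4
`x` takes the values: 1 → 2 → 4 → 7 → 11

Answer: 11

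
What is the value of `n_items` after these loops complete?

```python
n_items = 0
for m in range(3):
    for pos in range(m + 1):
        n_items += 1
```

Triangle: 1 + 2 + ... + 3
`n_items` takes the values: 0 → 1 → 2 → 3 → 4 → 5 → 6

Answer: 6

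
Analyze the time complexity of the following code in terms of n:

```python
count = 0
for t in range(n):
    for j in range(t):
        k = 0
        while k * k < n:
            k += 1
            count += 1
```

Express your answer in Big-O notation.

Each loop level contributes: n × n × √n. Multiplying the contributions gives O(n^2√n).

Answer: O(n^2√n)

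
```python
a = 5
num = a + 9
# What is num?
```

Trace:
`a = 5` → a = 5
`num = a + 9` → num = 14
So num = 14

Answer: 14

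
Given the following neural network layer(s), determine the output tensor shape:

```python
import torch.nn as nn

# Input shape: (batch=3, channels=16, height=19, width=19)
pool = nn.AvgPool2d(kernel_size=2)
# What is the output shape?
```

Input: (3, 16, 19, 19) -> Output: (3, 16, 9, 9)

Answer: (3, 16, 9, 9)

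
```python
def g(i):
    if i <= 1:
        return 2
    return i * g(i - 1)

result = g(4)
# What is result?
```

g(4) = 4 * 3 * 2 * 2 = 48

Answer: 48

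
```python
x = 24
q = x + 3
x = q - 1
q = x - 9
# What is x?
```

Trace:
`x = 24` → x = 24
`q = x + 3` → q = 27
`x = q - 1` → x = 26
`q = x - 9` → q = 17
So x = 26

Answer: 26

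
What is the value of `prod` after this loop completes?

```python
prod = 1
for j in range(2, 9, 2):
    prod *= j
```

Product of even numbers 2 to 8
`prod` takes the values: 1 → 2 → 8 → 48 → 384

Answer: 384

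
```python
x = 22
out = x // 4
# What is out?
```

Trace:
`x = 22` → x = 22
`out = x // 4` → out = 5
So out = 5

Answer: 5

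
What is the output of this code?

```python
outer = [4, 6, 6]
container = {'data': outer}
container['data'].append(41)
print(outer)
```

Key concept: dict holds reference to list.
Step by step:
`outer = [4, 6, 6]` → outer = [4, 6, 6]
`container = {'data': outer}` → container = {'data': [4, 6, 6]}
`container['data'].append(41)` → outer = [4, 6, 6, 41]; container = {'data': [4, 6, 6, 41]}
`print(outer)` → prints [4, 6, 6, 41]

Answer: [4, 6, 6, 41]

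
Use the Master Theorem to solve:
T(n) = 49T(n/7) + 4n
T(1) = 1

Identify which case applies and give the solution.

a=49, b=7, f(n)=4n. log_7(49) = 2. Since c=1 < 2, Case 1 applies: T(n) = Θ(n^log_b(a)) = O(n^2).

Answer: O(n^2) - Case 1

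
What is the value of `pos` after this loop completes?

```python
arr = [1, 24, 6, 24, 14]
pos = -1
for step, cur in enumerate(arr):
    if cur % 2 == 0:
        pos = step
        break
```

First even number index in [1, 24, 6, 24, 14]
`pos` takes the values: -1 → 1

Answer: 1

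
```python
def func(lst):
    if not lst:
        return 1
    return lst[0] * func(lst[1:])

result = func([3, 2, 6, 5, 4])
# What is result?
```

Product over [3, 2, 6, 5, 4] = 3 * 2 * 6 * 5 * 4 = 720

Answer: 720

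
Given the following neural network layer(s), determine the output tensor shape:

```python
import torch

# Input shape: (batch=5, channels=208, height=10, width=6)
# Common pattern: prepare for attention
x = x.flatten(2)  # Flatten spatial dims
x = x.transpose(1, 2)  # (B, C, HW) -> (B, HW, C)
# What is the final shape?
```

Input: (5, 208, 10, 6) -> after flatten(2): (5, 208, 60) -> Output: (5, 60, 208)

Answer: (5, 60, 208)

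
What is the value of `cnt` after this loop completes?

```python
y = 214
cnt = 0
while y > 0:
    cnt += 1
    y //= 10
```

Count digits by repeated division by 10
`cnt` takes the values: 0 → 1 → 2 → 3

Answer: 3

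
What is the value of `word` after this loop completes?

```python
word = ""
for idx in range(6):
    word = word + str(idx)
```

Concatenate digits 0 to 5
`word` takes the values: "" → "0" → "01" → "012" → "0123" → "01234" → "012345"

Answer: "012345"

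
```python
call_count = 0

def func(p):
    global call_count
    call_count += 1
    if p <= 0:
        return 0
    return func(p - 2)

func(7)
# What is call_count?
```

Linear recursion stepping by 2: 5 calls from p=7 down to ≤0.

Answer: 5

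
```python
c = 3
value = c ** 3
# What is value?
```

Trace:
`c = 3` → c = 3
`value = c ** 3` → value = 27
So value = 27

Answer: 27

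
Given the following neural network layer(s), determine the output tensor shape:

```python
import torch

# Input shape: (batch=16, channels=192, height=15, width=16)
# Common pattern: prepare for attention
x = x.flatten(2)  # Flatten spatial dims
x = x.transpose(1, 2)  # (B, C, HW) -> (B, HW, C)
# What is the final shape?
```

Input: (16, 192, 15, 16) -> after flatten(2): (16, 192, 240) -> Output: (16, 240, 192)

Answer: (16, 240, 192)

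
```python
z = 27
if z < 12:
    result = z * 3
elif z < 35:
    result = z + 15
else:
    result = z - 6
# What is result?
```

Trace:
`z = 27` → z = 27
`if z < 12: ...` → z < 12 is False, z < 35 is True → result = 42
So result = 42

Answer: 42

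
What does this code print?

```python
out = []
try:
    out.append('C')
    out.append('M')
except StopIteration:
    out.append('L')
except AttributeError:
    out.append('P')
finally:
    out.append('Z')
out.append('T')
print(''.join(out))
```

Execution trace: 'C' (try body) → 'M' (try body, no exception) → 'Z' (finally) → 'T' (after the try/except). Output: CMZT

Answer: CMZT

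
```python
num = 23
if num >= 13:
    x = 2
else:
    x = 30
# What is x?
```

Trace:
`num = 23` → num = 23
`if num >= 13: ...` → num >= 13 is True → x = 2
So x = 2

Answer: 2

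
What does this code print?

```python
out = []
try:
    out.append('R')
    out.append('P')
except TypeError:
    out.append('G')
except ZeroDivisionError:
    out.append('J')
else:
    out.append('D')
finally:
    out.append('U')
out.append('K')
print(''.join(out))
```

Execution trace: 'R' (try body) → 'P' (try body, no exception) → 'D' (else) → 'U' (finally) → 'K' (after the try/except). Output: RPDUK

Answer: RPDUK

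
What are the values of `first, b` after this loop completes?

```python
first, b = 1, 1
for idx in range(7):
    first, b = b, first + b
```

Fibonacci: after 7 iterations
`first, b` takes the values: (1, 1) → (1, 2) → (2, 3) → (3, 5) → (5, 8) → (8, 13) → (13, 21) → (21, 34)

Answer: 21, 34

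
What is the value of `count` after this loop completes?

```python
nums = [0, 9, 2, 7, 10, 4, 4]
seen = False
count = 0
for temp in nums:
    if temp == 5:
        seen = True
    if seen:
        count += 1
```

Count elements after first 5 in [0, 9, 2, 7, 10, 4, 4]
`count` takes the values: 0

Answer: 0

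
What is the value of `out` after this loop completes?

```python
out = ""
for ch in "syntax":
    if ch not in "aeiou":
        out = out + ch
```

Remove vowels from 'syntax'
`out` takes the values: "" → "s" → "sy" → "syn" → "synt" → "syntx"

Answer: "syntx"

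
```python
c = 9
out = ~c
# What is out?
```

Trace:
`c = 9` → c = 9
`out = ~c` → out = -10
So out = -10

Answer: -10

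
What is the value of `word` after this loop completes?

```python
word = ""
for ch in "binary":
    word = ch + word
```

Reverse 'binary'
`word` takes the values: "" → "b" → "ib" → "nib" → "anib" → "ranib" → "yranib"

Answer: "yranib"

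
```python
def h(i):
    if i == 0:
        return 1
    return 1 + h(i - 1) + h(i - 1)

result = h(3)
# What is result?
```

h(i) = 1 + 2·h(i-1), h(0)=1. Closed form: (1+1)·2^3 - 1 = 15.

Answer: 15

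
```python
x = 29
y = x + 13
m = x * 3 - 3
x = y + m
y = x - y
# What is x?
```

Trace:
`x = 29` → x = 29
`y = x + 13` → y = 42
`m = x * 3 - 3` → m = 84
`x = y + m` → x = 126
`y = x - y` → y = 84
So x = 126

Answer: 126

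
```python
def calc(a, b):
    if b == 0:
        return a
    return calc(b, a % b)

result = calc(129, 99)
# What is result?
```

calc(129, 99) -> calc(99, 30) -> calc(30, 9) -> calc(9, 3) -> calc(3, 0) -> 3

Answer: 3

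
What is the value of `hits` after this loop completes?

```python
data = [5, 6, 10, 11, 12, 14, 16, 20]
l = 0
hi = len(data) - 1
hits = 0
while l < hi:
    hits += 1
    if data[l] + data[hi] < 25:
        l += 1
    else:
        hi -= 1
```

Steps to find pair summing to 25
`hits` takes the values: 0 → 1 → 2 → 3 → 4 → 5 → 6 → 7

Answer: 7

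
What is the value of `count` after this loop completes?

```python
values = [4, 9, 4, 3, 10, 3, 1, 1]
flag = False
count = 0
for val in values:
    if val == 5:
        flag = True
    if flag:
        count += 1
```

Count elements after first 5 in [4, 9, 4, 3, 10, 3, 1, 1]
`count` takes the values: 0

Answer: 0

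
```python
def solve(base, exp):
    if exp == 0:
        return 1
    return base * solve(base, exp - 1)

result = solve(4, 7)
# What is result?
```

solve(4, 7) = 4 * 4 * 4 * 4 * 4 * 4 * 4 = 16384

Answer: 16384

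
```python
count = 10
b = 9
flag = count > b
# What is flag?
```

Trace:
`count = 10` → count = 10
`b = 9` → b = 9
`flag = count > b` → flag = True
So flag = True

Answer: True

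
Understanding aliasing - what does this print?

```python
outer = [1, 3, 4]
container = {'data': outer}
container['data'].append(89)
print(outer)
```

Key concept: dict holds reference to list.
Step by step:
`outer = [1, 3, 4]` → outer = [1, 3, 4]
`container = {'data': outer}` → container = {'data': [1, 3, 4]}
`container['data'].append(89)` → outer = [1, 3, 4, 89]; container = {'data': [1, 3, 4, 89]}
`print(outer)` → prints [1, 3, 4, 89]

Answer: [1, 3, 4, 89]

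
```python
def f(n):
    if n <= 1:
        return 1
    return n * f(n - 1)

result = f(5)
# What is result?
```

f(5) = 5 * 4 * 3 * 2 * 1 = 120

Answer: 120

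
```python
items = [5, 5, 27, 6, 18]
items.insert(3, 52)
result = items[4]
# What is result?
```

Trace:
`items = [5, 5, 27, 6, 18]` → items = [5, 5, 27, 6, 18]
`items.insert(3, 52)` → items = [5, 5, 27, 52, 6, 18]
`result = items[4]` → result = 6
So result = 6

Answer: 6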